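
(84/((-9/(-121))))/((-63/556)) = -269104/27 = -9966.81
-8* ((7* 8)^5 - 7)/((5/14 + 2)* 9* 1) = -61681958128/297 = -207683360.70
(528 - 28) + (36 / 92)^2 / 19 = 5025581 / 10051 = 500.01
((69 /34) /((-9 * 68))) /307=-23 /2129352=-0.00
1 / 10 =0.10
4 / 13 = 0.31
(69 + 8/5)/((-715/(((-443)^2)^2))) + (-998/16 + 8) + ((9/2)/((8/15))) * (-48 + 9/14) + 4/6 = -9136059831927241/2402400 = -3802888707.93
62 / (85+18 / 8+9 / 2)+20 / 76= 0.94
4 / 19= 0.21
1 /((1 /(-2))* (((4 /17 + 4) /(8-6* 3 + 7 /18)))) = 4.54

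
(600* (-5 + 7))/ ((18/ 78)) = 5200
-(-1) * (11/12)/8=11/96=0.11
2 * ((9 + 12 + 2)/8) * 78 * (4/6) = 299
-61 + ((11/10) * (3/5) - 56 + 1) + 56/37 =-210579/1850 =-113.83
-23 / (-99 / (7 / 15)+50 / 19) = 0.11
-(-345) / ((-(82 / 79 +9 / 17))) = -92667 / 421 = -220.11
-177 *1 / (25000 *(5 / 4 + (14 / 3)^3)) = -4779 / 69443750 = -0.00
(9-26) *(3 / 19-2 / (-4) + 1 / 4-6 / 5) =1887 / 380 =4.97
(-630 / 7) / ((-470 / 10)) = 90 / 47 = 1.91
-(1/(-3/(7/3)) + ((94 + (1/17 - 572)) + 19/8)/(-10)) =-572573/12240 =-46.78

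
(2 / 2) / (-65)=-1 / 65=-0.02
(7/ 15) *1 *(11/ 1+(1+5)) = 119/ 15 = 7.93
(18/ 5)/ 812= 9/ 2030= 0.00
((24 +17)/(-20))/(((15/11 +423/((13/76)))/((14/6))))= -41041/21229380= -0.00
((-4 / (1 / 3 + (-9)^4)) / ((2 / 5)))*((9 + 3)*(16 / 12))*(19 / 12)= -10 / 259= -0.04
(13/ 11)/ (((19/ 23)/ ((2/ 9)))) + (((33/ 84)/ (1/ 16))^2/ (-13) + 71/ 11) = 4473127/ 1198197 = 3.73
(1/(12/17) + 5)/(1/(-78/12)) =-1001/24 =-41.71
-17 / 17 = -1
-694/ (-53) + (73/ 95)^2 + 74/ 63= 447780631/ 30134475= 14.86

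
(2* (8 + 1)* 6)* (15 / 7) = 231.43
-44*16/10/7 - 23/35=-75/7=-10.71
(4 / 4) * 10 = 10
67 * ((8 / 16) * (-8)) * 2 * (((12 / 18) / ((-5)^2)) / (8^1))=-1.79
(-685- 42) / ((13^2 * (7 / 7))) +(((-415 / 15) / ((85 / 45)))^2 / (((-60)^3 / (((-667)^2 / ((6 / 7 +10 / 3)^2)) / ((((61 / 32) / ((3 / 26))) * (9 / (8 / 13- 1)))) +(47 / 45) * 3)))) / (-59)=-4.30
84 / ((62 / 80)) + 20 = 3980 / 31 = 128.39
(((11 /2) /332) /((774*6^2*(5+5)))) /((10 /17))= 187 /1850169600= 0.00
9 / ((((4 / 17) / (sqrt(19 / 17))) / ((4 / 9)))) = sqrt(323) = 17.97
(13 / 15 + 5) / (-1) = -88 / 15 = -5.87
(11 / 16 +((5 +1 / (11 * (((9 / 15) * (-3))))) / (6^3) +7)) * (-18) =-329759 / 2376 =-138.79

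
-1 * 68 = -68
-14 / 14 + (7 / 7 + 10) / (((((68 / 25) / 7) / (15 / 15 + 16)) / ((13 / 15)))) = 4993 / 12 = 416.08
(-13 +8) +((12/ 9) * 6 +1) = 4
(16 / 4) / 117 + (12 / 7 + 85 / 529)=827143 / 433251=1.91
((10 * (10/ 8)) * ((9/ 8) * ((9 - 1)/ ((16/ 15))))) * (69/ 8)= 232875/ 256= 909.67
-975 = -975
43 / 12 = 3.58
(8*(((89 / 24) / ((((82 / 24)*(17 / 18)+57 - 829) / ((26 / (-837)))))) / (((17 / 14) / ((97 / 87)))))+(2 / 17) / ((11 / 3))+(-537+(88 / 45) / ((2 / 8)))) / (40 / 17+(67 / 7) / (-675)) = -13959164502787665 / 61697981974519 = -226.25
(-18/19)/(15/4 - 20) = 72/1235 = 0.06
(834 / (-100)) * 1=-417 / 50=-8.34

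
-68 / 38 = -34 / 19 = -1.79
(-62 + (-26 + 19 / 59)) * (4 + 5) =-46557 / 59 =-789.10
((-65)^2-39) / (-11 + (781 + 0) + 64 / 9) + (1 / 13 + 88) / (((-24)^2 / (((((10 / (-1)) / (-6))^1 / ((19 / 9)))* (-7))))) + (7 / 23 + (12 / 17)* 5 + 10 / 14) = 317373952225 / 34916062272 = 9.09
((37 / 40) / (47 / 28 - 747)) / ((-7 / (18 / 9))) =37 / 104345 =0.00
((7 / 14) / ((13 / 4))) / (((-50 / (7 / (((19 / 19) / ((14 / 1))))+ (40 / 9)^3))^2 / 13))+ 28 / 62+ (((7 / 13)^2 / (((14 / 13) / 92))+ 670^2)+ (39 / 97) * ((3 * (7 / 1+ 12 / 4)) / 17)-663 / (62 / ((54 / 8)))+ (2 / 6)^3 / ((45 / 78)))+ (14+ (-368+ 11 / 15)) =792027896748912455807 / 1765837611135000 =448528.16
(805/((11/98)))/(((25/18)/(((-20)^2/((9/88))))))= 20195840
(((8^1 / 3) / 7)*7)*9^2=216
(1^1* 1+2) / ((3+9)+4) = 0.19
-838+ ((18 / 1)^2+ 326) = -188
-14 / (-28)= 1 / 2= 0.50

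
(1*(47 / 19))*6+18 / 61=17544 / 1159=15.14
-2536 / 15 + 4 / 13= -32908 / 195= -168.76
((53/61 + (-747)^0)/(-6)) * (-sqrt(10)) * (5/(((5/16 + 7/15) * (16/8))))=11400 * sqrt(10)/11407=3.16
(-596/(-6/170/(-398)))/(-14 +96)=-10081340/123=-81962.11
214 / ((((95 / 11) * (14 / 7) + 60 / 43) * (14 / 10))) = 50611 / 6181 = 8.19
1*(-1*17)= -17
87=87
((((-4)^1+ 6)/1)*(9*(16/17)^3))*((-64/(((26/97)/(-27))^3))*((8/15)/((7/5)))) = 28255153279205376/75557027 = 373957981.16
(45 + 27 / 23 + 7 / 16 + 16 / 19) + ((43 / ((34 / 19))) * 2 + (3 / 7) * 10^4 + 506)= 4066407141 / 832048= 4887.23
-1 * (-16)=16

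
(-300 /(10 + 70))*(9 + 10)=-285 /4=-71.25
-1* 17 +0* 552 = -17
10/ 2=5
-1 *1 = -1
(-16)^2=256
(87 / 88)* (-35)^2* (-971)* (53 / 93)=-1828223075 / 2728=-670169.75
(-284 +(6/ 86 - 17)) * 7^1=-90580/ 43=-2106.51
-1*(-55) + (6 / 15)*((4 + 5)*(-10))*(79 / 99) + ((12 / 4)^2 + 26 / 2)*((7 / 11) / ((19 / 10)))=7031 / 209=33.64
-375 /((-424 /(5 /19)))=1875 /8056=0.23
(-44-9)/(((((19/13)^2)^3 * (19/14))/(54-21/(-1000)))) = -96737897174919/446935869500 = -216.45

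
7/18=0.39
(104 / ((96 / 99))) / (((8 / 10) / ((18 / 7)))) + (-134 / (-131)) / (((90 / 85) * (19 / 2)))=432578873 / 1254456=344.83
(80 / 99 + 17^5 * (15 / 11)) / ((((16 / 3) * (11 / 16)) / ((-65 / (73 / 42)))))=-15857227750 / 803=-19747481.63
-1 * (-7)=7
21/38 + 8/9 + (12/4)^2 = 3571/342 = 10.44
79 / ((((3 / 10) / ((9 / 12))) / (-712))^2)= 250303600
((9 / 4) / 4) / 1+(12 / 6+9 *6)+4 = 969 / 16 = 60.56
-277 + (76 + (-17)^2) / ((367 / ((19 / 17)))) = -1721268 / 6239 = -275.89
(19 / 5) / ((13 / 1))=19 / 65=0.29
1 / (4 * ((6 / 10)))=5 / 12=0.42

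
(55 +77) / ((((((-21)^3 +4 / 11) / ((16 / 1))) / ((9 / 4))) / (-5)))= 261360 / 101867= 2.57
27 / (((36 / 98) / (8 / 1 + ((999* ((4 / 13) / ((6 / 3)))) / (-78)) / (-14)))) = 404481 / 676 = 598.34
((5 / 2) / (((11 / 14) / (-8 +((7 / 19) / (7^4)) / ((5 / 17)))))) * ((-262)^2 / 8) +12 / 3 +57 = -4471988341 / 20482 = -218337.48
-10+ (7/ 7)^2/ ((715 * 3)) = -21449/ 2145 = -10.00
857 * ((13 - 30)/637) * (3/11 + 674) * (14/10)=-108058273/5005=-21590.06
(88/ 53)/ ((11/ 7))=56/ 53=1.06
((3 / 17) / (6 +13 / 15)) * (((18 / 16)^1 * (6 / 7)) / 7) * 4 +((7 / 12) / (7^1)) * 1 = 100379 / 1029588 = 0.10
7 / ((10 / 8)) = 28 / 5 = 5.60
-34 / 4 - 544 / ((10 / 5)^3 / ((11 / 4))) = -391 / 2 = -195.50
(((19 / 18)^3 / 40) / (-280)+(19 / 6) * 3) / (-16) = -620517941 / 1045094400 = -0.59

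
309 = 309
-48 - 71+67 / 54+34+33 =-2741 / 54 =-50.76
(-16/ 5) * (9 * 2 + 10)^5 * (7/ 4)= -481890304/ 5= -96378060.80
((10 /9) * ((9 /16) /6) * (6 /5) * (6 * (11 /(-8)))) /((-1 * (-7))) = -33 /224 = -0.15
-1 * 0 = 0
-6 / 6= -1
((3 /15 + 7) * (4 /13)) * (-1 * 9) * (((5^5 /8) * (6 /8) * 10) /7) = -759375 /91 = -8344.78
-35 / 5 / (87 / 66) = -154 / 29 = -5.31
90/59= 1.53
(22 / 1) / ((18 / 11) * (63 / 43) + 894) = 5203 / 211998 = 0.02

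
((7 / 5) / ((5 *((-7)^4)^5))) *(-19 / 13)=-0.00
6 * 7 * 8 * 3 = 1008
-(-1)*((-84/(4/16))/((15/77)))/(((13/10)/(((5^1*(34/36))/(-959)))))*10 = 1047200/16029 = 65.33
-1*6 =-6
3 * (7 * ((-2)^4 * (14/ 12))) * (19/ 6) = 3724/ 3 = 1241.33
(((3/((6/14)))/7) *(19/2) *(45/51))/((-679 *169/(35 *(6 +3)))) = -12825/557362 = -0.02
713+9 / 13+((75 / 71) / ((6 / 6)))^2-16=45794995 / 65533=698.81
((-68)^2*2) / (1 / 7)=64736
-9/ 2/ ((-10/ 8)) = 18/ 5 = 3.60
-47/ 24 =-1.96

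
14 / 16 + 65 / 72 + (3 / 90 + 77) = 7093 / 90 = 78.81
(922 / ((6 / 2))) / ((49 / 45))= 13830 / 49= 282.24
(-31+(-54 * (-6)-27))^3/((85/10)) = 37642192/17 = 2214246.59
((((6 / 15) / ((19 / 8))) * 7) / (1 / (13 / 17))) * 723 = 1052688 / 1615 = 651.82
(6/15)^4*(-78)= -1248/625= -2.00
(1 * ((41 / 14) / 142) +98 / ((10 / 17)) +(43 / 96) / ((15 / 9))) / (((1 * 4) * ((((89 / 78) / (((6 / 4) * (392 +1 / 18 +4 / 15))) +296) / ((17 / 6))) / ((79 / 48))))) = 2727021641657911 / 4148880459816960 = 0.66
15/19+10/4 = 125/38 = 3.29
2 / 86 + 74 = 3183 / 43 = 74.02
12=12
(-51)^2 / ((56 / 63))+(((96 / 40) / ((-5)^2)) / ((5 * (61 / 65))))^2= 1361014085313 / 465125000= 2926.13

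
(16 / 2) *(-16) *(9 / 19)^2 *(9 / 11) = -93312 / 3971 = -23.50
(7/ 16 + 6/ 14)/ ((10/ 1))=97/ 1120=0.09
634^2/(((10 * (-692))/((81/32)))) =-8139609/55360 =-147.03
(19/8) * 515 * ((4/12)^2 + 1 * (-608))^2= 292883064185/648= 451980037.32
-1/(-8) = 1/8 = 0.12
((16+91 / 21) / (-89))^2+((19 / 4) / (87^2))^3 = 11473942055784283 / 219824200844306496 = 0.05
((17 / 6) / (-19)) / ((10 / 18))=-0.27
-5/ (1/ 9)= -45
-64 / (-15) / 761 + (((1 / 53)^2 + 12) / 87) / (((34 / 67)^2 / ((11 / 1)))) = 5.90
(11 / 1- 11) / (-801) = 0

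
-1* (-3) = 3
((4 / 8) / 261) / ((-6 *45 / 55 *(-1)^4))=-11 / 28188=-0.00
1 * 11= 11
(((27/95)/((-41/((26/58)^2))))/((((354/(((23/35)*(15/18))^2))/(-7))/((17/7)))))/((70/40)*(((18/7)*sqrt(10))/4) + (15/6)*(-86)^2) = 22481133064/20720743262904982955 - 13678353*sqrt(10)/207207432629049829550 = 0.00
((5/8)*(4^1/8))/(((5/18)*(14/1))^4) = 6561/4802000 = 0.00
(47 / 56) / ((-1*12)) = -47 / 672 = -0.07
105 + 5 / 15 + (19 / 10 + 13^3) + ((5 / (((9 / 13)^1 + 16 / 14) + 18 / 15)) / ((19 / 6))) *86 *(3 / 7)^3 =89013181297 / 38571330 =2307.76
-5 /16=-0.31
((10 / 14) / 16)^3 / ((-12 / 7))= -125 / 2408448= -0.00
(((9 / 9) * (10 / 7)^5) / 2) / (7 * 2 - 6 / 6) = 50000 / 218491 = 0.23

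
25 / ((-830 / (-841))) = 4205 / 166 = 25.33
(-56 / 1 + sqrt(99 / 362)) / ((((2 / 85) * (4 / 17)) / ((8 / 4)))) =-20230 + 4335 * sqrt(3982) / 1448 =-20041.08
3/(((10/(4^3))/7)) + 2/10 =673/5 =134.60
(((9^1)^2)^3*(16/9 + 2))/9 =223074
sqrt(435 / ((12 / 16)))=24.08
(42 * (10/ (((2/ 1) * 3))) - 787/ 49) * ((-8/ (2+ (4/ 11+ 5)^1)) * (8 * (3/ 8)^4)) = -29073/ 3136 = -9.27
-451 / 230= -1.96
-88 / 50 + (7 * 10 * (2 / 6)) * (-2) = -3632 / 75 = -48.43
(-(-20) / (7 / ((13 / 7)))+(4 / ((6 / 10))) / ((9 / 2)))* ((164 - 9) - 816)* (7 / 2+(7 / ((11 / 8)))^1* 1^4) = -2967890 / 77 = -38544.03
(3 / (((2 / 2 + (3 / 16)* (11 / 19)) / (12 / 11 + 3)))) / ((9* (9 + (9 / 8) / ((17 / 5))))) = 0.13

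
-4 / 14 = -2 / 7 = -0.29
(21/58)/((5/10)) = 21/29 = 0.72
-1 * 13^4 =-28561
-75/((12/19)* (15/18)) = -285/2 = -142.50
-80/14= -40/7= -5.71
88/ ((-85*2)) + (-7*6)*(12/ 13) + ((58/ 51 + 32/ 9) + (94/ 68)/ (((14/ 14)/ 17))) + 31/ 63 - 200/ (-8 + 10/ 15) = 2836857/ 170170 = 16.67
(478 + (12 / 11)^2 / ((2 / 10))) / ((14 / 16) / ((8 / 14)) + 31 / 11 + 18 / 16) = 1873856 / 21197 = 88.40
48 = 48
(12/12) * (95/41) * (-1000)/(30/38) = -361000/123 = -2934.96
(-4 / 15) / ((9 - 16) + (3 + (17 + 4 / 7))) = -28 / 1425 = -0.02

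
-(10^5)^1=-100000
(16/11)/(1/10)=160/11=14.55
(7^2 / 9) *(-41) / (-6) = 2009 / 54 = 37.20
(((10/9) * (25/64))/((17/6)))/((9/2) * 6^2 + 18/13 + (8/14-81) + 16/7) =11375/6329712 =0.00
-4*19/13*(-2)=152/13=11.69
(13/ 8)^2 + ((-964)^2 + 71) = 59479657/ 64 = 929369.64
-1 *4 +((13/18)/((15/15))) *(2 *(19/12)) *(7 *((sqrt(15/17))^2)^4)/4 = -2103469/1336336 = -1.57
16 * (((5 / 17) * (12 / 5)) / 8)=24 / 17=1.41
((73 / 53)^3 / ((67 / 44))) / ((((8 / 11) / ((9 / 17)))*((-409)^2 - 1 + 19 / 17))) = 423639513 / 56732020348522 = 0.00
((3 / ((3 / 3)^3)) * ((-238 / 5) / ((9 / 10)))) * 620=-98373.33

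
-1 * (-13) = 13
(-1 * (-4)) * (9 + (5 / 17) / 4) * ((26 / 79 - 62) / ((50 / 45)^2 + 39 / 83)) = -2887071336 / 2198491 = -1313.21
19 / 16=1.19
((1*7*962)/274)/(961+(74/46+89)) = 77441/3313619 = 0.02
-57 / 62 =-0.92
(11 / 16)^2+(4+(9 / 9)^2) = 1401 / 256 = 5.47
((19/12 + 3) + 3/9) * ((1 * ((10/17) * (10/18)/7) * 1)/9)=1475/57834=0.03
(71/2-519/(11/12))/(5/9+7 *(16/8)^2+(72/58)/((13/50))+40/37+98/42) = -1465691175/101484724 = -14.44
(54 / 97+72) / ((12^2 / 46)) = 8993 / 388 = 23.18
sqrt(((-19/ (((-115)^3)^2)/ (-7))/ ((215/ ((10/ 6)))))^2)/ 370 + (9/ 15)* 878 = 407119854629883937519/ 772816732402968750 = 526.80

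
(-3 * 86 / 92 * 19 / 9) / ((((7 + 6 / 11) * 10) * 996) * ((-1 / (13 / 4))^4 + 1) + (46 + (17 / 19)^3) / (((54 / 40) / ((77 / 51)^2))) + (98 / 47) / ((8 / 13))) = -430444496606174622 / 5519061540652009578257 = -0.00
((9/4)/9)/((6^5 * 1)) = 0.00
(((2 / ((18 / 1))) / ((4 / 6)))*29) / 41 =29 / 246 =0.12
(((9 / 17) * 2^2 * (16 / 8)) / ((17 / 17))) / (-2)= -36 / 17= -2.12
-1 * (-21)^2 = -441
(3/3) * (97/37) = 97/37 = 2.62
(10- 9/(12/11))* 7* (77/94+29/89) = 469371/33464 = 14.03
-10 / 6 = -5 / 3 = -1.67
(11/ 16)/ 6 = 11/ 96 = 0.11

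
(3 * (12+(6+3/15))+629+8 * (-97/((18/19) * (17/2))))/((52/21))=1572319/6630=237.15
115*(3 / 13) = 345 / 13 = 26.54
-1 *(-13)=13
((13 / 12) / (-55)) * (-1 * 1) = 13 / 660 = 0.02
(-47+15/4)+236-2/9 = 6931/36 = 192.53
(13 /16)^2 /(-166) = -169 /42496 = -0.00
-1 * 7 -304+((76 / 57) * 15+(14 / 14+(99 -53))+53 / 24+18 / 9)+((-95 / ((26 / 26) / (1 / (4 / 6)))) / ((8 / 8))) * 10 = -39955 / 24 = -1664.79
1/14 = 0.07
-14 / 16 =-7 / 8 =-0.88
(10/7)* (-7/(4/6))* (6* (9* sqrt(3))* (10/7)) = -8100* sqrt(3)/7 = -2004.23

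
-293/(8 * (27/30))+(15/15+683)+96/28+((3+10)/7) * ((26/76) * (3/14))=5420126/8379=646.87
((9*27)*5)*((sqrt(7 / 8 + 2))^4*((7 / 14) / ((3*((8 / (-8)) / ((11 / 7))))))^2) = 688.87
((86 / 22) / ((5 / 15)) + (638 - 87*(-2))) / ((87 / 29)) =9061 / 33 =274.58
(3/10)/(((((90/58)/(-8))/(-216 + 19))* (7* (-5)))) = -22852/2625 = -8.71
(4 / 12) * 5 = 5 / 3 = 1.67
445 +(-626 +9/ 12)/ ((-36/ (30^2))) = 64305/ 4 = 16076.25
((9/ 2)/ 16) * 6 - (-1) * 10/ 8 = 47/ 16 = 2.94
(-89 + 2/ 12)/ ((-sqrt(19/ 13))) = 533 * sqrt(247)/ 114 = 73.48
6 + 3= 9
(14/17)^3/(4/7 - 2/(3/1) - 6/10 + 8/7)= 288120/230911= 1.25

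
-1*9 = -9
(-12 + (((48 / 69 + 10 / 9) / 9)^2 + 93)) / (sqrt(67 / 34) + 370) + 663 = 10714176668652151 / 16154808845877-281272165 * sqrt(2278) / 16154808845877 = 663.22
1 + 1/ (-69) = 68/ 69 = 0.99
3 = 3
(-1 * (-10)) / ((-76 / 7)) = -35 / 38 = -0.92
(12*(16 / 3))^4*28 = 469762048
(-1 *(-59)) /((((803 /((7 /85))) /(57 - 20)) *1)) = 15281 /68255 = 0.22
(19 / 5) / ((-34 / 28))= -266 / 85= -3.13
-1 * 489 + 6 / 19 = -9285 / 19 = -488.68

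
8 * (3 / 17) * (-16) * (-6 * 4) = 9216 / 17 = 542.12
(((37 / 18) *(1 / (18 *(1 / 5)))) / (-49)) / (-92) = 185 / 1460592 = 0.00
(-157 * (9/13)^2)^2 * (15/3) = 28311.70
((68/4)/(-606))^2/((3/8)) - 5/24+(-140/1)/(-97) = 264399403/213731352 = 1.24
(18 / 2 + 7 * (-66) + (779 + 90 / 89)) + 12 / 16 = 116683 / 356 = 327.76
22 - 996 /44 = -7 /11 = -0.64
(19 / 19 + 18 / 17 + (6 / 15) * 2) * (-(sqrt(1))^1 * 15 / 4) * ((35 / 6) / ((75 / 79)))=-44793 / 680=-65.87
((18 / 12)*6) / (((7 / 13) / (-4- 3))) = -117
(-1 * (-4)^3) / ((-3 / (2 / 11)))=-128 / 33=-3.88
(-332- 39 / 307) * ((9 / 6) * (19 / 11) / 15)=-1937297 / 33770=-57.37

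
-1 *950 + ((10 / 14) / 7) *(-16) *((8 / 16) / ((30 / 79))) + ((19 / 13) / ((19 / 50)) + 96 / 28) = -1805656 / 1911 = -944.87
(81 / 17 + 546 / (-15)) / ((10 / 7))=-18823 / 850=-22.14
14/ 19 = 0.74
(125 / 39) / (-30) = -25 / 234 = -0.11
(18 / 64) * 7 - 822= -26241 / 32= -820.03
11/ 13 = 0.85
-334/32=-167/16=-10.44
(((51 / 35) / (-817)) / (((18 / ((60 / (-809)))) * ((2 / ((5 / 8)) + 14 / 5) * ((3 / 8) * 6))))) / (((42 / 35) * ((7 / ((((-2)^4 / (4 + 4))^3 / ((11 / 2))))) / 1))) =2720 / 28856547027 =0.00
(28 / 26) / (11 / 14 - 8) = -0.15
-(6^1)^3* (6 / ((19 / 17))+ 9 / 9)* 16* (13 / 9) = -604032 / 19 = -31791.16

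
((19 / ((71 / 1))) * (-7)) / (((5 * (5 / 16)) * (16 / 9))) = -1197 / 1775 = -0.67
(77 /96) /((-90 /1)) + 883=7629043 /8640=882.99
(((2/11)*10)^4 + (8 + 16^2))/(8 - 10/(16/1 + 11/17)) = 569569196/15329127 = 37.16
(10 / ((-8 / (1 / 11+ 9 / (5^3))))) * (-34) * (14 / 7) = 3808 / 275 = 13.85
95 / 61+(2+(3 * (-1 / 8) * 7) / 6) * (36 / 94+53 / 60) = 1946435 / 550464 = 3.54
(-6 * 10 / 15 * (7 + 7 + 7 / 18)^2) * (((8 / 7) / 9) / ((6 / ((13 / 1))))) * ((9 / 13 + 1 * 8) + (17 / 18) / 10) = -197036063 / 98415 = -2002.09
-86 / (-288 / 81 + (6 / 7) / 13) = 24.64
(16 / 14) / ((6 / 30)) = 40 / 7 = 5.71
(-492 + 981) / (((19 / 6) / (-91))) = -266994 / 19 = -14052.32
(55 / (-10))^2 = 121 / 4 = 30.25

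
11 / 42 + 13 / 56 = 83 / 168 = 0.49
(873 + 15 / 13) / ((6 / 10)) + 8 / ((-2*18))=170434 / 117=1456.70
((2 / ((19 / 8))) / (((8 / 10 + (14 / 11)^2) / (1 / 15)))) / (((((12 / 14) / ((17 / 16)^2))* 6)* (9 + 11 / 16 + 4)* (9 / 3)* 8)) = 244783 / 15789696768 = 0.00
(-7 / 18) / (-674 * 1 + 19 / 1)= 7 / 11790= 0.00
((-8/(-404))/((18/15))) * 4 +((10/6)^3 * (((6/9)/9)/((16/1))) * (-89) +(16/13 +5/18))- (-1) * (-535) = -4099267673/7657416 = -535.33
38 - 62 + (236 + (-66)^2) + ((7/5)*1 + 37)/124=708088/155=4568.31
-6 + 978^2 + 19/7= 6695365/7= 956480.71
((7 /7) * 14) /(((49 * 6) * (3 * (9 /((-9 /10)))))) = -1 /630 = -0.00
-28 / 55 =-0.51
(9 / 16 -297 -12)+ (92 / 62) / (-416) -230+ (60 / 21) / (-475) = -577204503 / 1071980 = -538.45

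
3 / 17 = 0.18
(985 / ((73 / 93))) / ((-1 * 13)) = -91605 / 949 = -96.53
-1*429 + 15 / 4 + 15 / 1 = -1641 / 4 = -410.25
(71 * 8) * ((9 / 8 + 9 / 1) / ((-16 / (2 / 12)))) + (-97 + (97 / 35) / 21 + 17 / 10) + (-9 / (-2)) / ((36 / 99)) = -3356287 / 23520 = -142.70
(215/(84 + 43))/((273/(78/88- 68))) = -634895/1525524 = -0.42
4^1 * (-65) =-260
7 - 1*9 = -2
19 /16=1.19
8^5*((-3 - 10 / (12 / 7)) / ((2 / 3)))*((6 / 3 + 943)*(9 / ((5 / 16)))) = -11816534016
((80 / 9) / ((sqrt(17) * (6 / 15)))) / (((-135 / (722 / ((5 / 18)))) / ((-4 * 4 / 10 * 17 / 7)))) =92416 * sqrt(17) / 945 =403.22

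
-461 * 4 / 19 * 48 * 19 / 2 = -44256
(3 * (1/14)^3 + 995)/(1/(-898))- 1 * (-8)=-1225886091/1372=-893502.98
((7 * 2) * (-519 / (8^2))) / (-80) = 1.42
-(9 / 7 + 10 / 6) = -62 / 21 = -2.95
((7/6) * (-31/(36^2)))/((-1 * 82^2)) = 217/52285824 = 0.00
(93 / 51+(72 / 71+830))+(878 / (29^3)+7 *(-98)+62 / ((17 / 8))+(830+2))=1745558679 / 1731619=1008.05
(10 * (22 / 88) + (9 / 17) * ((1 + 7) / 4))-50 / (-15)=703 / 102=6.89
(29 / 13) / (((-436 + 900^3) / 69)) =69 / 326792908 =0.00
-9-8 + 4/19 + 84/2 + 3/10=4847/190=25.51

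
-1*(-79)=79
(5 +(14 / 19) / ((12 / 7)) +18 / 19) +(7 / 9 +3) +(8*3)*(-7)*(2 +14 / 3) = -379567 / 342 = -1109.85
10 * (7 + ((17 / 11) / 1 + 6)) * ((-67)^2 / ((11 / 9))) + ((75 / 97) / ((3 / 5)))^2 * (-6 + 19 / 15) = 1824611596325 / 3415467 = 534220.24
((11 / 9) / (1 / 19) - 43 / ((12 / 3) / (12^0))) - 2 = 377 / 36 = 10.47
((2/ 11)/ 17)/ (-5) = -0.00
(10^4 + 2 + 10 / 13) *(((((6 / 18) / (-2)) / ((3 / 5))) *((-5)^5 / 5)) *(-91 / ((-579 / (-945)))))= -49779406250 / 193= -257924384.72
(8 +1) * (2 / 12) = 3 / 2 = 1.50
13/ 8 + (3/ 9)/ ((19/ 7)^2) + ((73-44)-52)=-184801/ 8664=-21.33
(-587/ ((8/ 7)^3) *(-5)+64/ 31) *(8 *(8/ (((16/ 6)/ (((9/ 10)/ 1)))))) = 843496821/ 19840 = 42514.96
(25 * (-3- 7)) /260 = -25 /26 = -0.96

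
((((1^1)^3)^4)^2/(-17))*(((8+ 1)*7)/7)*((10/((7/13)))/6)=-195/119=-1.64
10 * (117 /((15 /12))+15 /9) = 2858 /3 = 952.67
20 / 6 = 10 / 3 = 3.33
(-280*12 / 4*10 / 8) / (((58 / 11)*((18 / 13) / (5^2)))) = -625625 / 174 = -3595.55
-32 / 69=-0.46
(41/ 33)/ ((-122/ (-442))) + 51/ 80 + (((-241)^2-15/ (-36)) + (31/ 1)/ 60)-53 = 58034.07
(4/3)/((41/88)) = 352/123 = 2.86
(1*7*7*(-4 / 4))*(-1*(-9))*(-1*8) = 3528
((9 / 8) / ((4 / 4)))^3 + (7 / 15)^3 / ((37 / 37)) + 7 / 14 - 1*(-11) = 22507991 / 1728000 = 13.03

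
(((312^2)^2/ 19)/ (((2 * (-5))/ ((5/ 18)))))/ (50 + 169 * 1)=-87739392/ 1387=-63258.39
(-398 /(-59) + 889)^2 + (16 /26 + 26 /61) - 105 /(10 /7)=4429324613347 /5520866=802288.01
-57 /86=-0.66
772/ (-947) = -772/ 947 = -0.82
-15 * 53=-795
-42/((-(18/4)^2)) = 56/27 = 2.07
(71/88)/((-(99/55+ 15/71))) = -25205/62832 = -0.40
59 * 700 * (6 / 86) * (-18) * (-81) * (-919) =-166013857800 / 43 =-3860787390.70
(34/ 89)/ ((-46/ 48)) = -816/ 2047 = -0.40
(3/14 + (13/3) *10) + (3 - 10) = 1535/42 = 36.55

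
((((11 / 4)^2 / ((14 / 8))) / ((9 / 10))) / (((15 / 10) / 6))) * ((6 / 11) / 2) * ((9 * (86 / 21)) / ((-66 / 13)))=-5590 / 147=-38.03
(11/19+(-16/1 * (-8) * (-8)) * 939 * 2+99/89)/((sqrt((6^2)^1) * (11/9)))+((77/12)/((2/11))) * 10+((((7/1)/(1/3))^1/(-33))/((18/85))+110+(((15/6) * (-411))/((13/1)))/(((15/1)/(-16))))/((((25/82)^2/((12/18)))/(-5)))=-877309220378293/3264475500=-268744.31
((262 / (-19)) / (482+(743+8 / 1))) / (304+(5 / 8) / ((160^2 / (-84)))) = -0.00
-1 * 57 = -57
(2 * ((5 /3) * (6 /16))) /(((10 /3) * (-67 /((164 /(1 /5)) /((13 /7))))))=-4305 /1742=-2.47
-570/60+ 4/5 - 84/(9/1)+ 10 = -241/30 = -8.03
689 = 689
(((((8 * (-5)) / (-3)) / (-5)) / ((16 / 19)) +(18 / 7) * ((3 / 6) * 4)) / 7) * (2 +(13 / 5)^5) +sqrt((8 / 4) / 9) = sqrt(2) / 3 +31336069 / 918750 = 34.58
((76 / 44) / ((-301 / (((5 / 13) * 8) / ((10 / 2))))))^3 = -3511808 / 79745759600507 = -0.00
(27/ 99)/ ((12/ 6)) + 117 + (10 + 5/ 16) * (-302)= -2997.24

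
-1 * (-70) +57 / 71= 5027 / 71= 70.80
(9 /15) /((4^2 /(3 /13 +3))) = 63 /520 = 0.12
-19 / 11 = -1.73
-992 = -992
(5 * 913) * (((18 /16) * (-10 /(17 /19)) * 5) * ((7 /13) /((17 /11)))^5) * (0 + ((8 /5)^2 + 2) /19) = -6338868944149665 /17924220813434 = -353.65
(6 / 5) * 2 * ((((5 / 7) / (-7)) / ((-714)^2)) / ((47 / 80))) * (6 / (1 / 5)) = -800 / 32612783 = -0.00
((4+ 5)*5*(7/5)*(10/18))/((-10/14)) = -49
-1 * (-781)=781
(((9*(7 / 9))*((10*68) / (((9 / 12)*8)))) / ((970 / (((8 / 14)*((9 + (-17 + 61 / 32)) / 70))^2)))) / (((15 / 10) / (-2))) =-2873 / 1064672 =-0.00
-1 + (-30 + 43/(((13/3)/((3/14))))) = -5255/182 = -28.87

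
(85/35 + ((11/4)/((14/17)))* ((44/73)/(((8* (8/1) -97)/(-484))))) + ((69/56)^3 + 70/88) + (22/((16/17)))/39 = 193668166273/5499766272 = 35.21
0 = 0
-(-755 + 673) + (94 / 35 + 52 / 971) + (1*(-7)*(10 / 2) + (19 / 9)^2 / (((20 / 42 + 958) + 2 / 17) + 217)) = 19156185744176 / 385102692765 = 49.74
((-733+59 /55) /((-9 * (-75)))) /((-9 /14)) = 563584 /334125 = 1.69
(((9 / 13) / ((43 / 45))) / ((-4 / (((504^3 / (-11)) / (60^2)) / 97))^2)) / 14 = 285821724384 / 79551918875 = 3.59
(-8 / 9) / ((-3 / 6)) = 16 / 9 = 1.78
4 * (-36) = -144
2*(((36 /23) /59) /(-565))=-72 /766705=-0.00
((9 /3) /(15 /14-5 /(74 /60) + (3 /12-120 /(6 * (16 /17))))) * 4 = -2072 /4141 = -0.50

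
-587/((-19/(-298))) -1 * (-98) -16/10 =-865472/95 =-9110.23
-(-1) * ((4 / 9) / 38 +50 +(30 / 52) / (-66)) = 4890889 / 97812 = 50.00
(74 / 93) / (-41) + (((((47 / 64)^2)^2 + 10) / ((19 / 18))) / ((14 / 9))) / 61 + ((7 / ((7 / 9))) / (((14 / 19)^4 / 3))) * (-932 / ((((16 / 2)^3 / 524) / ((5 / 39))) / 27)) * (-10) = 368353232721542098416541 / 121801335052959744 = 3024213.43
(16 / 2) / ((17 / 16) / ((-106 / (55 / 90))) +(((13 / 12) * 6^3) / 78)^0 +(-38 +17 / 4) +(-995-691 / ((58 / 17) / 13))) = -7082496 / 3240865535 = -0.00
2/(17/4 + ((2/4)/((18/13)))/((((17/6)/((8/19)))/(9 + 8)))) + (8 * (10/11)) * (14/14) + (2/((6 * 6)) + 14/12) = 94091/10593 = 8.88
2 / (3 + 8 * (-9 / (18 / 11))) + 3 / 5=113 / 205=0.55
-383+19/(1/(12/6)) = -345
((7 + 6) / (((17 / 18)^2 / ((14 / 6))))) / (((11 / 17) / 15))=147420 / 187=788.34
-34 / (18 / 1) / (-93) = 17 / 837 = 0.02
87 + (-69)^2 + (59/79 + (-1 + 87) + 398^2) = 12903761/79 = 163338.75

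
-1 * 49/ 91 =-7/ 13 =-0.54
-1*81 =-81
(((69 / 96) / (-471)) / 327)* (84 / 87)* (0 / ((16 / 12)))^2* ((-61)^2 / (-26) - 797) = 0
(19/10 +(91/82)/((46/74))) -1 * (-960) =4543776/4715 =963.69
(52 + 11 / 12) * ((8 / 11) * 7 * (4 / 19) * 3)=35560 / 209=170.14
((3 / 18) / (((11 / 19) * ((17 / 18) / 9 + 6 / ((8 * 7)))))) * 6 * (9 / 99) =43092 / 58201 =0.74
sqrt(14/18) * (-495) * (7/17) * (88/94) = -50820 * sqrt(7)/799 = -168.28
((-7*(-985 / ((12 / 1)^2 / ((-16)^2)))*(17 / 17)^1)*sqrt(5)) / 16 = 6895*sqrt(5) / 9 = 1713.08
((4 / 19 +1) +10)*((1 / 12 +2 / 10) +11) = 48067 / 380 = 126.49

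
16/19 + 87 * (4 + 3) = 11587/19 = 609.84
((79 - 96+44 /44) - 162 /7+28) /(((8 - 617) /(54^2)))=75816 /1421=53.35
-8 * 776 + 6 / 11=-68282 / 11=-6207.45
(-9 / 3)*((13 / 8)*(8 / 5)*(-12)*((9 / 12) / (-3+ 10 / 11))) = -3861 / 115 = -33.57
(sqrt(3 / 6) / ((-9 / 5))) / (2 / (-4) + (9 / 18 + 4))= -5 * sqrt(2) / 72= -0.10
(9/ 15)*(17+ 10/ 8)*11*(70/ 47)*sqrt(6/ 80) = 16863*sqrt(30)/ 1880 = 49.13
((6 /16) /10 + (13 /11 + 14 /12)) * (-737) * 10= -422033 /24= -17584.71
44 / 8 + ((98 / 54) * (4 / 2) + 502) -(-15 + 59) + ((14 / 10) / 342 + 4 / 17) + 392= 37472786 / 43605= 859.37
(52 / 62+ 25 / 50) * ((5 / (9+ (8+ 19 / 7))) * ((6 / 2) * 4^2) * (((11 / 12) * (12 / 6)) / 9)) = 63910 / 19251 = 3.32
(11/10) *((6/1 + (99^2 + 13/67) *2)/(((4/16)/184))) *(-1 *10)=-10636217152/67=-158749509.73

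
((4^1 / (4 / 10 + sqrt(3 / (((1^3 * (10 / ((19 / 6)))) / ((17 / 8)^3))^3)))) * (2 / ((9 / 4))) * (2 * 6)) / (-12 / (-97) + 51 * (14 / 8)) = -21330525578854400 / 9384151687006489917 + 25825034874388480 * sqrt(3230) / 28152455061019469751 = 0.05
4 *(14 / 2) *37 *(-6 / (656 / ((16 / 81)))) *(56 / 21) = -16576 / 3321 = -4.99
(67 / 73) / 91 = 67 / 6643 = 0.01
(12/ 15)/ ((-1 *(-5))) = 4/ 25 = 0.16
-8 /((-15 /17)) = 136 /15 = 9.07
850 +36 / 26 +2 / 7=77502 / 91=851.67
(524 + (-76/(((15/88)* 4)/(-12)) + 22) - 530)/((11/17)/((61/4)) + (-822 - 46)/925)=-54100290/35809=-1510.80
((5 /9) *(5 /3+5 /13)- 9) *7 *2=-38626 /351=-110.05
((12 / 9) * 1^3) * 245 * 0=0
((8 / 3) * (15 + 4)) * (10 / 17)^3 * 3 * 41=6232000 / 4913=1268.47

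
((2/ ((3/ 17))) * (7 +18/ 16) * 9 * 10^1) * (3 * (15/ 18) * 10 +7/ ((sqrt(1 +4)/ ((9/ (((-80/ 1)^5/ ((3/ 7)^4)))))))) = 414375/ 2 -483327 * sqrt(5)/ 449576960000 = 207187.50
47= 47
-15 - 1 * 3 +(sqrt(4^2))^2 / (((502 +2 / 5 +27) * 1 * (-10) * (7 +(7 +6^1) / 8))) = -18.00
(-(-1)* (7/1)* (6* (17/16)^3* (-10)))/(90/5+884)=-515865/923648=-0.56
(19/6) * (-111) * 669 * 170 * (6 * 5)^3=-1079354565000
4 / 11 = 0.36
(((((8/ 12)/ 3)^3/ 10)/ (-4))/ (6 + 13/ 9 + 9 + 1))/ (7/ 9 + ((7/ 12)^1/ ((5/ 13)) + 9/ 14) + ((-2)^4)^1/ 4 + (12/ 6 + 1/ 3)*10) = -28/ 53893233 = -0.00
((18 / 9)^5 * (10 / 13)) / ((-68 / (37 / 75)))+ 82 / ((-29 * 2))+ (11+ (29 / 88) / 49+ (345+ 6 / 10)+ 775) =468429504211 / 414534120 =1130.01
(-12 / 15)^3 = -64 / 125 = -0.51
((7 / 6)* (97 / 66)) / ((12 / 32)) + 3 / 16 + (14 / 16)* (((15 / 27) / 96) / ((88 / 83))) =263467 / 55296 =4.76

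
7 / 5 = 1.40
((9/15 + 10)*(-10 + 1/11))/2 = -5777/110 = -52.52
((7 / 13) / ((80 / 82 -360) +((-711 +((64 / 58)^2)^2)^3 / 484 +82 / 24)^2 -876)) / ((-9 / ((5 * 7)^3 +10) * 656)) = -78601006016350509515713599845534585742608085 / 10944555043995797239917994504183682181916990924073366768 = -0.00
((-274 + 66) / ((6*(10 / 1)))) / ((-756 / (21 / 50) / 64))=416 / 3375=0.12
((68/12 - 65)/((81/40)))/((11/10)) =-71200/2673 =-26.64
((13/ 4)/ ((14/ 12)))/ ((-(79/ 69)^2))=-185679/ 87374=-2.13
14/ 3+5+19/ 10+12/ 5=419/ 30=13.97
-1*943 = -943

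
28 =28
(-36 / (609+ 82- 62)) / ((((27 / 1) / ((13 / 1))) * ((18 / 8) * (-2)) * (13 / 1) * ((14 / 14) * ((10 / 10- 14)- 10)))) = -0.00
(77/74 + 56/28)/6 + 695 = 102935/148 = 695.51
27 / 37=0.73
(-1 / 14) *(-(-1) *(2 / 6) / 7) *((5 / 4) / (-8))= 5 / 9408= 0.00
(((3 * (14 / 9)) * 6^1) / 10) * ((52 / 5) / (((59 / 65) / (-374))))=-3539536 / 295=-11998.43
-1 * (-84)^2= -7056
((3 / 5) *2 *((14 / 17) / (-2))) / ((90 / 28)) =-196 / 1275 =-0.15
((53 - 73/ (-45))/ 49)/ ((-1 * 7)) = -2458/ 15435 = -0.16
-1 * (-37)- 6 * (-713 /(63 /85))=121987 /21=5808.90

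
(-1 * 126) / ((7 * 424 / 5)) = -45 / 212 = -0.21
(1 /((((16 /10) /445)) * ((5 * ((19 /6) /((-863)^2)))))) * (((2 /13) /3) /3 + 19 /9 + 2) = 54007059.72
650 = 650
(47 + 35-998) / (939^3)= -916 / 827936019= -0.00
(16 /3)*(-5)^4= 10000 /3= 3333.33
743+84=827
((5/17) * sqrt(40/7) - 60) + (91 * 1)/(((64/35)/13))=10 * sqrt(70)/119 + 37565/64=587.66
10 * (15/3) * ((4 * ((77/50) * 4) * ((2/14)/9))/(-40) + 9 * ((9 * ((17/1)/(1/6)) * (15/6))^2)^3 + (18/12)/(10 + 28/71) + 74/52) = 3154121156450404903855298423/47970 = 65751952396297788281327.88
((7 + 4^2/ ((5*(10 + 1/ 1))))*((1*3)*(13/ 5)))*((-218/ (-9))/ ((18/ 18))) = 1136434/ 825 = 1377.50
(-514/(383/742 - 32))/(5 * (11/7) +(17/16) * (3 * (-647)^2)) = 42715456/3491168128773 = 0.00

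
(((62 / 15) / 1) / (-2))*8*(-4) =992 / 15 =66.13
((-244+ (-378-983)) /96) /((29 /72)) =-4815 /116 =-41.51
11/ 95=0.12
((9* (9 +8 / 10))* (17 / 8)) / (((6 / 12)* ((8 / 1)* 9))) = 833 / 160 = 5.21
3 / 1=3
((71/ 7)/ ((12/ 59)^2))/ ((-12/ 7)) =-247151/ 1728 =-143.03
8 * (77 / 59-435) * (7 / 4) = -358232 / 59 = -6071.73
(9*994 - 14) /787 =8932 /787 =11.35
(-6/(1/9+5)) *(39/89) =-1053/2047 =-0.51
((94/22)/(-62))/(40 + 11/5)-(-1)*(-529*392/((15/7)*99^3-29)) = -106152472911/1047195144182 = -0.10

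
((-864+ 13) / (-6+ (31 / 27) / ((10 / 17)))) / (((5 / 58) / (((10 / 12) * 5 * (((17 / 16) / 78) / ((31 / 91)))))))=220260075 / 542128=406.29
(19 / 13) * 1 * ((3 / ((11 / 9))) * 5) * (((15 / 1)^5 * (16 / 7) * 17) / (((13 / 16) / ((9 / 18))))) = 4238406000000 / 13013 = 325705525.24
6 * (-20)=-120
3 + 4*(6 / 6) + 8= 15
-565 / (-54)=565 / 54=10.46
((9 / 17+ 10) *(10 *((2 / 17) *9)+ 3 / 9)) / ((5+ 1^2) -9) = -38.33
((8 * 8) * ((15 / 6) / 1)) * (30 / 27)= 177.78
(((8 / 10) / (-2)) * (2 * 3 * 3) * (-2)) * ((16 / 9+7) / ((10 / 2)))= 632 / 25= 25.28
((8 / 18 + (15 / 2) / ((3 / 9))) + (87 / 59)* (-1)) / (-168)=-22801 / 178416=-0.13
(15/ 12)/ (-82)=-5/ 328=-0.02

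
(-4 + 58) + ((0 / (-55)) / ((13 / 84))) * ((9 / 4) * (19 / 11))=54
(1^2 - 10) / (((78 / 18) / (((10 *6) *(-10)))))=16200 / 13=1246.15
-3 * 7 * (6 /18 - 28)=581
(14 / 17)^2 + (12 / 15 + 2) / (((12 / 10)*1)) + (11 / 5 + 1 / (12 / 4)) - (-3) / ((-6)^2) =32531 / 5780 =5.63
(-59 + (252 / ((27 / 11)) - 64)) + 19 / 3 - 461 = -475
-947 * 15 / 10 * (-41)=116481 / 2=58240.50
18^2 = 324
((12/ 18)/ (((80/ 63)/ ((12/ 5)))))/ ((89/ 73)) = 4599/ 4450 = 1.03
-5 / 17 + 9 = 148 / 17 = 8.71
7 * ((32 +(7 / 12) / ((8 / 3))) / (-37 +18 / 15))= -36085 / 5728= -6.30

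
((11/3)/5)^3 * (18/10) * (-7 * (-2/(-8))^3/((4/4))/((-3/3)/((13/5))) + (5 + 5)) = 1460107/200000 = 7.30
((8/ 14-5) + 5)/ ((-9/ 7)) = -4/ 9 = -0.44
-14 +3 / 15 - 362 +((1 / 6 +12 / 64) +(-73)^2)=1188853 / 240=4953.55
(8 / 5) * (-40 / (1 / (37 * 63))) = -149184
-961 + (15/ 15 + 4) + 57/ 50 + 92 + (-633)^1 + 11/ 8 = -298897/ 200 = -1494.48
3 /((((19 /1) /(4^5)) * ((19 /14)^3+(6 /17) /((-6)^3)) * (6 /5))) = 1074769920 /19926079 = 53.94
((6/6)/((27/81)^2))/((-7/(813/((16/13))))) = -95121/112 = -849.29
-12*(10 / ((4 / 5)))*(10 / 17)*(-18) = 27000 / 17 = 1588.24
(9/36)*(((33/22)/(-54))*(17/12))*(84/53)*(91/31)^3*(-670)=30041107915/113682456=264.25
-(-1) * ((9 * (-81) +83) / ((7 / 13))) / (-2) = 4199 / 7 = 599.86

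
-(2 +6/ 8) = -11/ 4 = -2.75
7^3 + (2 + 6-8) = 343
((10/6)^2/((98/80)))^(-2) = 194481/1000000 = 0.19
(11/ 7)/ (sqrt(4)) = 11/ 14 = 0.79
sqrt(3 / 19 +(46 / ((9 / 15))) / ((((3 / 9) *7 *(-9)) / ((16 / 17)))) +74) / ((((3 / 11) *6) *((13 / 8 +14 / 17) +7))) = 44 *sqrt(3253848059) / 4614435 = 0.54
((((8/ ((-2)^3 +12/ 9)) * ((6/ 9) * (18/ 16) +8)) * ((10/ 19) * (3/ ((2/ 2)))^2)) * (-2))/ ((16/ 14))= 6615/ 76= 87.04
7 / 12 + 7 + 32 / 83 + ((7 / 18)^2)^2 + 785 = 6909343439 / 8713008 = 792.99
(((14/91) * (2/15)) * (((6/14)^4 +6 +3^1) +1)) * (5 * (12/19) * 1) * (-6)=-2312736/593047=-3.90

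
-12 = -12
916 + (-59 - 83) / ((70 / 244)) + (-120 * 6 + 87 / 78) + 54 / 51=-4591453 / 15470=-296.80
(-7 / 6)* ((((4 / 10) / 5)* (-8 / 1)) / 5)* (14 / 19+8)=9296 / 7125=1.30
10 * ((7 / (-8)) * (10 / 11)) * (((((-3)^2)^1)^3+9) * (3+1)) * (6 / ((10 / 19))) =-2944620 / 11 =-267692.73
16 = 16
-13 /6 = -2.17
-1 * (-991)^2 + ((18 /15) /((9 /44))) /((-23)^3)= -179234692993 /182505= -982081.00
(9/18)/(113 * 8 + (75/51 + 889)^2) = 289/458840600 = 0.00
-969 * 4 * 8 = -31008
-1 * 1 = -1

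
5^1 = 5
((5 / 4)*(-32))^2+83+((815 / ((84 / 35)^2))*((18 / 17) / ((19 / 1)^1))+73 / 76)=230091 / 136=1691.85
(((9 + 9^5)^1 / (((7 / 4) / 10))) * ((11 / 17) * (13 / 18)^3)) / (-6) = -23321155 / 1701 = -13710.26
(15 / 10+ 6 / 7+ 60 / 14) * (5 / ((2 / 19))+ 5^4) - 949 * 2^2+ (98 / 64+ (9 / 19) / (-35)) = 672.84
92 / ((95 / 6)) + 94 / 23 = 21626 / 2185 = 9.90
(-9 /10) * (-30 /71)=27 /71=0.38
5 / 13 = 0.38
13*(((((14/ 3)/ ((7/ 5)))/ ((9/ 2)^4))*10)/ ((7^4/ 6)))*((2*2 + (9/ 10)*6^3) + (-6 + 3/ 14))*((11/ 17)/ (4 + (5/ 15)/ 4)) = 2467928320/ 30618505197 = 0.08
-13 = -13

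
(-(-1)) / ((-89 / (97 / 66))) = -97 / 5874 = -0.02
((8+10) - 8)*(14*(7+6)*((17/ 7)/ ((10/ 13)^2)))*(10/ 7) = 74698/ 7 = 10671.14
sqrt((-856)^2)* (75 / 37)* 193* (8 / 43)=99124800 / 1591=62303.46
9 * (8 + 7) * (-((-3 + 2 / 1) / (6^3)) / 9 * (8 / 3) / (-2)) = -5 / 54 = -0.09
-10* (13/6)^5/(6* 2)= -1856465/46656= -39.79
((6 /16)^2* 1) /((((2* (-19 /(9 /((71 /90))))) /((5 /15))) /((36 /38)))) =-10935 /820192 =-0.01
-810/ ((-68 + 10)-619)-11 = -6637/ 677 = -9.80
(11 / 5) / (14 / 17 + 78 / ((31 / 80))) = 5797 / 532570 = 0.01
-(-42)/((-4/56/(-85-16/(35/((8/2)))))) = 255276/5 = 51055.20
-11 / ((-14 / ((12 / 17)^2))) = 792 / 2023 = 0.39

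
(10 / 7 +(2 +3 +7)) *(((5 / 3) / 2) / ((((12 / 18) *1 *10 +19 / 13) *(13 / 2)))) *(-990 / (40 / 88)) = -1023660 / 2219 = -461.32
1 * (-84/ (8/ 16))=-168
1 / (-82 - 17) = -1 / 99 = -0.01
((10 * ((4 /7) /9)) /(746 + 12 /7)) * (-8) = -160 /23553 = -0.01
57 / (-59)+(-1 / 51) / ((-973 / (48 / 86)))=-40541519 / 41964517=-0.97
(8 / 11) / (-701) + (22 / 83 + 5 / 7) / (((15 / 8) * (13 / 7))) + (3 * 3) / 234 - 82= -20388073561 / 249605070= -81.68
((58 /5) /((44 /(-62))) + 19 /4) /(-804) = 2551 /176880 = 0.01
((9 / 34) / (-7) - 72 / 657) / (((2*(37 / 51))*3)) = -2561 / 75628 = -0.03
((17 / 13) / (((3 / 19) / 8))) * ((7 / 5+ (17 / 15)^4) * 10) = 797918528 / 394875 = 2020.69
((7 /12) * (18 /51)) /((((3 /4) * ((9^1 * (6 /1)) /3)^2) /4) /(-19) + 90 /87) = -1102 /11577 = -0.10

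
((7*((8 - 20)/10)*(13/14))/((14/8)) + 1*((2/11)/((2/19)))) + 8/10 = -743/385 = -1.93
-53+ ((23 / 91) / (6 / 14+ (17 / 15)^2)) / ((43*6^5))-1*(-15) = -49516630849 / 1303069248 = -38.00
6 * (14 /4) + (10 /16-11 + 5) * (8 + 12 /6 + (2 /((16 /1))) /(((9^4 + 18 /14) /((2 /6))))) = -288845869 /8819712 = -32.75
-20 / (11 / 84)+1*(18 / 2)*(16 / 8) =-1482 / 11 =-134.73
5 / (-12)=-5 / 12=-0.42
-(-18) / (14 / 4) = 5.14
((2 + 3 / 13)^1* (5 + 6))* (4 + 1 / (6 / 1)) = 7975 / 78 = 102.24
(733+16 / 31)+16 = 23235 / 31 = 749.52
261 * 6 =1566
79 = 79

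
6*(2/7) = 12/7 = 1.71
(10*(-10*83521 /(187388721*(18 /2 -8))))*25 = -208802500 /187388721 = -1.11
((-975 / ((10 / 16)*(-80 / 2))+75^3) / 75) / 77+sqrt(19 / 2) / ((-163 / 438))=140638 / 1925-219*sqrt(38) / 163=64.78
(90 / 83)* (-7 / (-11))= 630 / 913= 0.69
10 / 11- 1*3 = -2.09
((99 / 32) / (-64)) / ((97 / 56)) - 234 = -5811381 / 24832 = -234.03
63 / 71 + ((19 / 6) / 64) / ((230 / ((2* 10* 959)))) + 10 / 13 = 23570047 / 4075968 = 5.78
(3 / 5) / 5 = 3 / 25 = 0.12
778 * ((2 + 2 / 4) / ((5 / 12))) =4668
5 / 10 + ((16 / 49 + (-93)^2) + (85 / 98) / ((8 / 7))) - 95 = 6707579 / 784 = 8555.59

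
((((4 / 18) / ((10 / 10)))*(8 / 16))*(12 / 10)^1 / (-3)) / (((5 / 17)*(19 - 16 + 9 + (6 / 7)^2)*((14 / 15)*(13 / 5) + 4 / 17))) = -14161 / 3176784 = -0.00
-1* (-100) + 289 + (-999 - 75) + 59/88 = -60221/88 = -684.33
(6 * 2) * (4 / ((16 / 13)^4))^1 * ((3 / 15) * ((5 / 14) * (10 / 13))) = 32955 / 28672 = 1.15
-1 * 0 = 0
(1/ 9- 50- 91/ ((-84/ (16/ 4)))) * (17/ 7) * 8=-55760/ 63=-885.08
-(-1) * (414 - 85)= 329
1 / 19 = 0.05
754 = 754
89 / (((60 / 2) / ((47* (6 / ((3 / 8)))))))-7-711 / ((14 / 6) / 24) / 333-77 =8255516 / 3885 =2124.97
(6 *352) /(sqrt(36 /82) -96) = -461824 /20991 -352 *sqrt(82) /20991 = -22.15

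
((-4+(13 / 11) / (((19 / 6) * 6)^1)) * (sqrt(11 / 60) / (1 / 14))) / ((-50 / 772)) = 2223746 * sqrt(165) / 78375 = 364.46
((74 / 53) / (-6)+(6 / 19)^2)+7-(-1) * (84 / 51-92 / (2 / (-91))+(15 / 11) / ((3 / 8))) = 45061322150 / 10733613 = 4198.15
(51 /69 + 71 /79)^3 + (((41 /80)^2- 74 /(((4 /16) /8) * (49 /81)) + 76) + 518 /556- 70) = -3902.86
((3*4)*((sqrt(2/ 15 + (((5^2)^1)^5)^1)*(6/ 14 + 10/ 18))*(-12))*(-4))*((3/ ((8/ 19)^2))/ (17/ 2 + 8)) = 44764*sqrt(2197265655)/ 1155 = 1816720.79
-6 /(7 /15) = -90 /7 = -12.86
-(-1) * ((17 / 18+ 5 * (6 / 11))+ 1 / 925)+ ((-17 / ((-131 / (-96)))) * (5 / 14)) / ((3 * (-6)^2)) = 609922141 / 167948550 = 3.63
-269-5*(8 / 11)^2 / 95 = -618495 / 2299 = -269.03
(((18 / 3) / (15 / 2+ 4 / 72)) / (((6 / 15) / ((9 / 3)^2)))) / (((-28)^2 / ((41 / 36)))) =5535 / 213248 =0.03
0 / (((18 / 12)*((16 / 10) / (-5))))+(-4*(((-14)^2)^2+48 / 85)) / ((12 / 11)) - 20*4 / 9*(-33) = -35844688 / 255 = -140567.40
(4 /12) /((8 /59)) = 59 /24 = 2.46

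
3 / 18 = 1 / 6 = 0.17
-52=-52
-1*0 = 0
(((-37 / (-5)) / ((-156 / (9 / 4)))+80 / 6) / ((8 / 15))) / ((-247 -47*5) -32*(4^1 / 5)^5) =-128959375 / 2560925952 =-0.05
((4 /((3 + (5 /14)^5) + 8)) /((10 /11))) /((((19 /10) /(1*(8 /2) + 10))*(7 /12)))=189314048 /37488197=5.05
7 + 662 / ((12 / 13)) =4345 / 6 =724.17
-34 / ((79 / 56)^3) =-5970944 / 493039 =-12.11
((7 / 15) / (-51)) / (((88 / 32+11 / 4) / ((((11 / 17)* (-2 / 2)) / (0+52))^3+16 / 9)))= -15474062359 / 5231827602144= -0.00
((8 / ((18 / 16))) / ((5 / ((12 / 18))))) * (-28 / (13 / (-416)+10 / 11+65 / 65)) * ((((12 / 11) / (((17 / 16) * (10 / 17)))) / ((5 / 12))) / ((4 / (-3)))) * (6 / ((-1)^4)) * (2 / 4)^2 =66.63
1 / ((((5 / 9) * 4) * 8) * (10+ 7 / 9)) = 81 / 15520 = 0.01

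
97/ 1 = 97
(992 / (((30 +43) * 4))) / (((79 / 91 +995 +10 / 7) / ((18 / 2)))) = 101556 / 3312521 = 0.03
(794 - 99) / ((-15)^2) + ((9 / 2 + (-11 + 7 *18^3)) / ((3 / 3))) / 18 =408731 / 180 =2270.73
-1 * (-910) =910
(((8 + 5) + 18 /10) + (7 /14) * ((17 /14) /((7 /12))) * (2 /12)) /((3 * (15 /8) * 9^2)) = 29348 /893025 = 0.03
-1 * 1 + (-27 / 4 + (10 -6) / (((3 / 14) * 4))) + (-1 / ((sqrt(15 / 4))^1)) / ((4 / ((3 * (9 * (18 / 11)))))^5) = -282429536481 * sqrt(15) / 12884080 -37 / 12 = -84902.04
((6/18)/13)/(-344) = -1/13416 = -0.00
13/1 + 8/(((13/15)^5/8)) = 53426809/371293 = 143.89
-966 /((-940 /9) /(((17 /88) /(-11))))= -73899 /454960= -0.16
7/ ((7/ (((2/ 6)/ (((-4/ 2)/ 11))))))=-11/ 6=-1.83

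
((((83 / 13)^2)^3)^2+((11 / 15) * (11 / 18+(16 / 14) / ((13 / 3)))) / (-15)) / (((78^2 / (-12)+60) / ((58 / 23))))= -25882696.23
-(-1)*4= 4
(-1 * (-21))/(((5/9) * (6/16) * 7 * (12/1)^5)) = 1/17280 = 0.00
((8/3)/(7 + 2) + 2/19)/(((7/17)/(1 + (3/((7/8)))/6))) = 38522/25137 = 1.53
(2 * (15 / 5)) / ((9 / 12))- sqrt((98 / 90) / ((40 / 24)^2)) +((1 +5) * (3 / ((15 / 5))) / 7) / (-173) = 7.37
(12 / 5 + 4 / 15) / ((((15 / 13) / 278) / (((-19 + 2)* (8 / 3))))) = -3932032 / 135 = -29126.16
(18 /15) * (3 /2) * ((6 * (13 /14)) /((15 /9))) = 1053 /175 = 6.02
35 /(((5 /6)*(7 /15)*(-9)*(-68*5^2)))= 1 /170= 0.01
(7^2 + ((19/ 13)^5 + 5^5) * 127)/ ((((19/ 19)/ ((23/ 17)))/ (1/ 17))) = 3396860048015/ 107303677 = 31656.51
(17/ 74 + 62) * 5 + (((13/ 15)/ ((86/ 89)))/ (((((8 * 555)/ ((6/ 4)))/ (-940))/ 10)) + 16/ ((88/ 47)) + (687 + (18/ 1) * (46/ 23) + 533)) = 8927473/ 5676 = 1572.85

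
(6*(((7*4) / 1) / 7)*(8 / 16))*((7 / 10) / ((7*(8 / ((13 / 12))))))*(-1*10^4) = -1625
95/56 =1.70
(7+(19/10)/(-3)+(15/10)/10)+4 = 631/60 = 10.52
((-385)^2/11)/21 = 1925/3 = 641.67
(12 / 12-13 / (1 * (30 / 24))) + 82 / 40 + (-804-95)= -18127 / 20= -906.35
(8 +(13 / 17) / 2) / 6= 95 / 68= 1.40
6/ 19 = 0.32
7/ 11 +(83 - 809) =-725.36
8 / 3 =2.67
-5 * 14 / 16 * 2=-35 / 4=-8.75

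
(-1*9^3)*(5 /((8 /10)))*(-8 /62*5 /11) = 91125 /341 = 267.23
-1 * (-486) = 486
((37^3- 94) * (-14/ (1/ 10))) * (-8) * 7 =396382560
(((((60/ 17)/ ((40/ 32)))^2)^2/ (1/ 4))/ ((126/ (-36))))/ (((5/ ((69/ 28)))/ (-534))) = 391187791872/ 20462645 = 19117.17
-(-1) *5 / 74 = 5 / 74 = 0.07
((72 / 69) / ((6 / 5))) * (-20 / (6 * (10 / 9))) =-60 / 23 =-2.61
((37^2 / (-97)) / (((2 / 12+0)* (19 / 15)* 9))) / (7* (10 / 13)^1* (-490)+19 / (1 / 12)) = 88985 / 28876124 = 0.00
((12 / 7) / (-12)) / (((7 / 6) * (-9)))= 2 / 147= 0.01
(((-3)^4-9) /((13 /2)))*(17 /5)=2448 /65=37.66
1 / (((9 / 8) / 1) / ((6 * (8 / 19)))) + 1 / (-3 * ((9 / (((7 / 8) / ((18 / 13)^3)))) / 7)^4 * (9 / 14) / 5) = 17817672129145313201679991 / 7974205369926764948619264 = 2.23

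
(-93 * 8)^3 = -411830784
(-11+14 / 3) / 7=-19 / 21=-0.90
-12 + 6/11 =-126/11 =-11.45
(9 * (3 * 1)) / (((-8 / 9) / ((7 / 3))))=-567 / 8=-70.88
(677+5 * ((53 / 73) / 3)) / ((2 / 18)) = 445584 / 73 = 6103.89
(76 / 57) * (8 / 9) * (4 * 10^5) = 12800000 / 27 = 474074.07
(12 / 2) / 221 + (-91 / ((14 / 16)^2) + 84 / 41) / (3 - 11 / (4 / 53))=30618478 / 36216817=0.85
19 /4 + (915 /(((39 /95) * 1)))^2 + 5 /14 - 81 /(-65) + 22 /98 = 822760701913 /165620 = 4967761.76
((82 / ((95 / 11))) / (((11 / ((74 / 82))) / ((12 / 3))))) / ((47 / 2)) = 592 / 4465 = 0.13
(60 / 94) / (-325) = -6 / 3055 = -0.00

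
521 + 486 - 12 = 995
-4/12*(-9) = 3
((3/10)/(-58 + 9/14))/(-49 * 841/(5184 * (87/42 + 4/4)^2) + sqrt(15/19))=-120587730068736 * sqrt(285)/34788942344814515 - 1930647398820336/34788942344814515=-0.11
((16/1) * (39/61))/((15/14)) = 2912/305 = 9.55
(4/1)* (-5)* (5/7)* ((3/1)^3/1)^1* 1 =-2700/7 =-385.71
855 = 855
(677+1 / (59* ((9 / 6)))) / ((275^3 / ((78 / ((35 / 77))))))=0.01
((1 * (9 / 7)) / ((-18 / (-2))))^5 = 1 / 16807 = 0.00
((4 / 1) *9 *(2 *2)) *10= 1440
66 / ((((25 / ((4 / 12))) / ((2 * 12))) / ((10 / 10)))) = 528 / 25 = 21.12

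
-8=-8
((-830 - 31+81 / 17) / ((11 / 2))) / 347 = -29112 / 64889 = -0.45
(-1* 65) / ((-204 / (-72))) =-390 / 17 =-22.94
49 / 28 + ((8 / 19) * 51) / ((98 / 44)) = 42421 / 3724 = 11.39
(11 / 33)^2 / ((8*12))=1 / 864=0.00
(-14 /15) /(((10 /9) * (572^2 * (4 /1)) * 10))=-21 /327184000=-0.00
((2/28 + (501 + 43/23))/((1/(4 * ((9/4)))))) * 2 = 1457523/161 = 9052.94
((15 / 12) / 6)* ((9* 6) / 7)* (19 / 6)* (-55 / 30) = -1045 / 112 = -9.33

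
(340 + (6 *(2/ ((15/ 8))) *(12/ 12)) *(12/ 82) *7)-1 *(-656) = 1002.56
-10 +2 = -8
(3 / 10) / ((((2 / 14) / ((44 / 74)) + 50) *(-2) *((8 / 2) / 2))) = -0.00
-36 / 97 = -0.37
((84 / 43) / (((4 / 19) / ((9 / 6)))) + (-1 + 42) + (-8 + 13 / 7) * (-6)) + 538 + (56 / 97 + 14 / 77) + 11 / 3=634.20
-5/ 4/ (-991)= 5/ 3964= 0.00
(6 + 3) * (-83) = -747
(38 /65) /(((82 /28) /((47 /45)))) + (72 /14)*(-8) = -34363372 /839475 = -40.93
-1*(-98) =98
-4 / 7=-0.57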